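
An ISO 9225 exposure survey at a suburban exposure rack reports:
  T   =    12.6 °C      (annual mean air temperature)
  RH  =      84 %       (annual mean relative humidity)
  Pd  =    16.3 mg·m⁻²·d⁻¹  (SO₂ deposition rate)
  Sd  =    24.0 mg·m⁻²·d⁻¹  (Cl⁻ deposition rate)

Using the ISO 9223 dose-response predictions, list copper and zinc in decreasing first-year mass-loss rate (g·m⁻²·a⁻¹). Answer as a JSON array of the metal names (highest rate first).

["copper", "zinc"]

copper: temperature factor f = -0.080·(2.6) = -0.2080
  Pd branch = 0.0053·Pd^0.26·e^(0.059·RH+f) = 1.263 μm/a
  Sd branch = 0.01025·Sd^0.27·e^(0.036·RH+0.049·T) = 0.9222 μm/a
  sum: 1.263 + 0.9222 → r_corr = 2.185 μm/a
  mass loss = 2.185 μm/a × 8.96 g/cm³ = 19.58 g·m⁻²·a⁻¹
zinc: f(T) = -0.071·(T−10) [T>10 °C] = -0.1846
  SO₂ term: 0.0129·16.3^0.44·exp(0.046·84-0.1846) = 1.745
  Cl⁻ term: 0.0175·24.0^0.57·exp(0.008·84+0.085·12.6) = 0.612
  sum: 1.745 + 0.612 → r_corr = 2.357 μm/a
  mass loss = 2.357 μm/a × 7.14 g/cm³ = 16.83 g·m⁻²·a⁻¹
Ordering by g·m⁻²·a⁻¹: copper (19.6) > zinc (16.8)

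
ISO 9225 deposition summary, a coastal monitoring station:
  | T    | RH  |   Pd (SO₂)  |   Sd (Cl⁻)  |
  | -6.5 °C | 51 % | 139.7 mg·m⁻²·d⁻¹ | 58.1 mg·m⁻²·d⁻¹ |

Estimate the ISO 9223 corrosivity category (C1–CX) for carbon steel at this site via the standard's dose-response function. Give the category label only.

carbon steel: temperature factor f = +0.150·(-16.5) = -2.4750
  Pd branch = 1.77·Pd^0.52·e^(0.02·RH+f) = 5.39 μm/a
  Sd branch = 0.102·Sd^0.62·e^(0.033·RH+0.04·T) = 5.253 μm/a
  sum: 5.39 + 5.253 → r_corr = 10.64 μm/a
10.6 μm/a falls in (1.3, 25] for carbon steel → category C2

C2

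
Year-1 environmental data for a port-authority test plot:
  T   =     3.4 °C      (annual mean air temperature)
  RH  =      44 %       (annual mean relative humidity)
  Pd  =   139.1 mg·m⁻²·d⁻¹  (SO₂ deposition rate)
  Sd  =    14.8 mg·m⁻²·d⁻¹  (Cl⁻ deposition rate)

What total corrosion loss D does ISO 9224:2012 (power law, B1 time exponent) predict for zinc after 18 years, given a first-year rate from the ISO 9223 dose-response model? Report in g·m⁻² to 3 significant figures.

D(18) = 61.4 g·m⁻²

zinc: T≤10 °C ⇒ hinge +0.038·(3.4−10) = -0.2508
  SO₂ term: 0.0129·139.1^0.44·exp(0.046·44-0.2508) = 0.6664
  Sd branch = 0.0175·Sd^0.57·e^(0.008·RH+0.085·T) = 0.1543 μm/a
  sum: 0.6664 + 0.1543 → r_corr = 0.8208 μm/a
Power-law: D(18) = r_corr · 18^0.813
  D(18) = 0.8208 × 18^0.813 = 0.8208 × 10.48 = 8.605 μm
  Mass loss = 8.605 μm × 7.14 g/cm³ = 61.44 g·m⁻²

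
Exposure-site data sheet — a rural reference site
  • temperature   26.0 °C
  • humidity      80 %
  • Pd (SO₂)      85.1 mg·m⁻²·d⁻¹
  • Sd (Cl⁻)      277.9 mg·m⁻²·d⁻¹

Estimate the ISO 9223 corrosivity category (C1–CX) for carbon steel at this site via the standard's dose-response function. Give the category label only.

C5

carbon steel: T>10 °C ⇒ hinge -0.054·(26.0−10) = -0.8640
  SO₂ term: 1.77·85.1^0.52·exp(0.02·80-0.8640) = 37.25
  Cl⁻ term: 0.102·277.9^0.62·exp(0.033·80+0.04·26.0) = 132.4
  sum: 37.25 + 132.4 → r_corr = 169.7 μm/a
Category bounds: 80…200 μm/a bracket r_corr ⇒ C5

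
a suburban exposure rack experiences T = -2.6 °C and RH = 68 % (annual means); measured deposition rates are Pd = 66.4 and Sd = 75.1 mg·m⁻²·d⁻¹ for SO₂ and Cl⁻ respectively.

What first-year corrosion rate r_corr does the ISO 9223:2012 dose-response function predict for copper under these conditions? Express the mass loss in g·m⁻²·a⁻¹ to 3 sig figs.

copper: temperature factor f = +0.126·(-12.6) = -1.5876
  SO₂ term: 0.0053·66.4^0.26·exp(0.059·68-1.5876) = 0.1782
  Sd branch = 0.01025·Sd^0.27·e^(0.036·RH+0.049·T) = 0.3349 μm/a
  sum: 0.1782 + 0.3349 → r_corr = 0.5132 μm/a
Convert to mass loss: 0.5132 μm/a × 8.96 g/cm³ = 4.598 g·m⁻²·a⁻¹

r_corr = 4.60 g·m⁻²·a⁻¹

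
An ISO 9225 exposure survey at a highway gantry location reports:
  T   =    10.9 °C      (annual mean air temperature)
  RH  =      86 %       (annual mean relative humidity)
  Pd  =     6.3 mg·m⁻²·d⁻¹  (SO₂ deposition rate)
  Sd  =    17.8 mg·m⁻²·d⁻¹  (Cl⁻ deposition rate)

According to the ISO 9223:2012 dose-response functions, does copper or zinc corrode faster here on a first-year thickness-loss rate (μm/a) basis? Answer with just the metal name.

copper: T>10 °C ⇒ hinge -0.080·(10.9−10) = -0.0720
  sulphur-dioxide contribution → 1.272 μm/a
  chloride contribution → 0.8411 μm/a
  ⇒ r_corr(copper) = 2.113 μm/a
zinc: f(T) = -0.071·(T−10) [T>10 °C] = -0.0639
  sulphur-dioxide contribution → 1.421 μm/a
  chloride contribution → 0.4539 μm/a
  ⇒ r_corr(zinc) = 1.875 μm/a
Ordering by μm/a: copper (2.11) > zinc (1.87)

copper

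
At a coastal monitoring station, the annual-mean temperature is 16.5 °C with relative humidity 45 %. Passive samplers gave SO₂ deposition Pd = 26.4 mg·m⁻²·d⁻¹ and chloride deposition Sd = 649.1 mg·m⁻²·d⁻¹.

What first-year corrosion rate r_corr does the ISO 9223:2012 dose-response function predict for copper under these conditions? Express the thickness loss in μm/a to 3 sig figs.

copper: temperature factor f = -0.080·(6.5) = -0.5200
  Pd branch = 0.0053·Pd^0.26·e^(0.059·RH+f) = 0.105 μm/a
  Sd branch = 0.01025·Sd^0.27·e^(0.036·RH+0.049·T) = 0.6679 μm/a
  r_corr = 0.105 + 0.6679 = 0.7729 μm/a

r_corr = 0.773 μm/a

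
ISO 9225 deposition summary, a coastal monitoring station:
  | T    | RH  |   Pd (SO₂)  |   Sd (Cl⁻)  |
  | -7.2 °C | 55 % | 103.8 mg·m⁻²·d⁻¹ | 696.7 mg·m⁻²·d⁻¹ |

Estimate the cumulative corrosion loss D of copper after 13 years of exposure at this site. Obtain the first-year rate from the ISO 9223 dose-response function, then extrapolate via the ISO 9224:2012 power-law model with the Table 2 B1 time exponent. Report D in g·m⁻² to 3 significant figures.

D(13) = 17.7 g·m⁻²

copper: f(T) = +0.126·(T−10) [T≤10 °C] = -2.1672
  Pd branch = 0.0053·Pd^0.26·e^(0.059·RH+f) = 0.05207 μm/a
  Cl⁻ term: 0.01025·696.7^0.27·exp(0.036·55+0.049·-7.2) = 0.3055
  r_corr = 0.05207 + 0.3055 = 0.3576 μm/a
Power-law: D(13) = r_corr · 13^0.667
  D(13) = 0.3576 × 13^0.667 = 0.3576 × 5.534 = 1.979 μm
  Mass loss = 1.979 μm × 8.96 g/cm³ = 17.73 g·m⁻²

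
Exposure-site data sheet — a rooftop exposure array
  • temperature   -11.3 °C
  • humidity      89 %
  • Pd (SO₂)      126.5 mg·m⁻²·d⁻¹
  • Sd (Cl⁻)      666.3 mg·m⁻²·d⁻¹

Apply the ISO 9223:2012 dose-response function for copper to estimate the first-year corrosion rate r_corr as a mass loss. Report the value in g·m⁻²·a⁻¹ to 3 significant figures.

copper: temperature factor f = +0.126·(-21.3) = -2.6838
  sulphur-dioxide contribution → 0.2431 μm/a
  chloride contribution → 0.8397 μm/a
  ⇒ r_corr(copper) = 1.083 μm/a
Convert to mass loss: 1.083 μm/a × 8.96 g/cm³ = 9.702 g·m⁻²·a⁻¹

r_corr = 9.70 g·m⁻²·a⁻¹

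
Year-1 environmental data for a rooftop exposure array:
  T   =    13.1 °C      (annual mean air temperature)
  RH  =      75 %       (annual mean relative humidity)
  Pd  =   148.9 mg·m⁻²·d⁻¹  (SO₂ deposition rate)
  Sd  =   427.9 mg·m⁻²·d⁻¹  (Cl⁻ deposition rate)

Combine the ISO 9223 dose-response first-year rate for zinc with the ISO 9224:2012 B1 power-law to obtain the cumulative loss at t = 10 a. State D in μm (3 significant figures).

D(10) = 39.1 μm

zinc: T>10 °C ⇒ hinge -0.071·(13.1−10) = -0.2201
  Pd branch = 0.0129·Pd^0.44·e^(0.046·RH+f) = 2.947 μm/a
  Sd branch = 0.0175·Sd^0.57·e^(0.008·RH+0.085·T) = 3.069 μm/a
  r_corr = 2.947 + 3.069 = 6.017 μm/a
ISO 9224: D(t) = r_corr · t^b with b = 0.813 (zinc, B1)
  D(10) = 6.017 × 10^0.813 = 6.017 × 6.501 = 39.12 μm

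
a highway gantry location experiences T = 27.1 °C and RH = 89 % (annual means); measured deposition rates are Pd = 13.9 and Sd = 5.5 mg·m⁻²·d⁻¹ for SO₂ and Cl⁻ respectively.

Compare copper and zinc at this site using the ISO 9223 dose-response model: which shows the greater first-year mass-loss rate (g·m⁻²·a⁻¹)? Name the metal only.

copper

copper: f(T) = -0.080·(T−10) [T>10 °C] = -1.3680
  Pd branch = 0.0053·Pd^0.26·e^(0.059·RH+f) = 0.5103 μm/a
  Cl⁻ term: 0.01025·5.5^0.27·exp(0.036·89+0.049·27.1) = 1.509
  r_corr = 0.5103 + 1.509 = 2.02 μm/a
  mass loss = 2.02 μm/a × 8.96 g/cm³ = 18.1 g·m⁻²·a⁻¹
zinc: f(T) = -0.071·(T−10) [T>10 °C] = -1.2141
  SO₂ term: 0.0129·13.9^0.44·exp(0.046·89-1.2141) = 0.7315
  Sd branch = 0.0175·Sd^0.57·e^(0.008·RH+0.085·T) = 0.9433 μm/a
  sum: 0.7315 + 0.9433 → r_corr = 1.675 μm/a
  mass loss = 1.675 μm/a × 7.14 g/cm³ = 11.96 g·m⁻²·a⁻¹
Ordering by g·m⁻²·a⁻¹: copper (18.1) > zinc (12)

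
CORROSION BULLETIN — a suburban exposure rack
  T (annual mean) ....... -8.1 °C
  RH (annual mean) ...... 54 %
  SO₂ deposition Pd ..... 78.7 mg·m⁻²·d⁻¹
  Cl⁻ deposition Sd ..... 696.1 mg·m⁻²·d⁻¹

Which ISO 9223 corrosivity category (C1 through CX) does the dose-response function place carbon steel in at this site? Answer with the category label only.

C3

carbon steel: temperature factor f = +0.150·(-18.1) = -2.7150
  Pd branch = 1.77·Pd^0.52·e^(0.02·RH+f) = 3.34 μm/a
  Cl⁻ term: 0.102·696.1^0.62·exp(0.033·54+0.04·-8.1) = 25.37
  sum: 3.34 + 25.37 → r_corr = 28.71 μm/a
28.7 μm/a falls in (25, 50] for carbon steel → category C3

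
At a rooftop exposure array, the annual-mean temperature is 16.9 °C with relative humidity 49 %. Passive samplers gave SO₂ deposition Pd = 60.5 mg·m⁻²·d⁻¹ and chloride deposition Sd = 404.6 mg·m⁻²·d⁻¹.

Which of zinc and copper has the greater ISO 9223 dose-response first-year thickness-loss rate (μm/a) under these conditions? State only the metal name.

zinc: T>10 °C ⇒ hinge -0.071·(16.9−10) = -0.4899
  Pd branch = 0.0129·Pd^0.44·e^(0.046·RH+f) = 0.4578 μm/a
  Cl⁻ term: 0.0175·404.6^0.57·exp(0.008·49+0.085·16.9) = 3.335
  sum: 0.4578 + 3.335 → r_corr = 3.793 μm/a
copper: f(T) = -0.080·(T−10) [T>10 °C] = -0.5520
  SO₂ term: 0.0053·60.5^0.26·exp(0.059·49-0.5520) = 0.1597
  Sd branch = 0.01025·Sd^0.27·e^(0.036·RH+0.049·T) = 0.6924 μm/a
  sum: 0.1597 + 0.6924 → r_corr = 0.8521 μm/a
Ordering by μm/a: zinc (3.79) > copper (0.852)

zinc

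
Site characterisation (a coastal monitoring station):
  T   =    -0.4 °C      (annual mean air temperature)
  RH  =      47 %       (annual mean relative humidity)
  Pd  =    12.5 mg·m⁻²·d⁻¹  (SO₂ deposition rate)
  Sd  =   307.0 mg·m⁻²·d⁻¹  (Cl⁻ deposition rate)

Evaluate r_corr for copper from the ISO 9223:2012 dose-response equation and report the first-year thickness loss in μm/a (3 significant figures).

copper: T≤10 °C ⇒ hinge +0.126·(-0.4−10) = -1.3104
  SO₂ term: 0.0053·12.5^0.26·exp(0.059·47-1.3104) = 0.04412
  Sd branch = 0.01025·Sd^0.27·e^(0.036·RH+0.049·T) = 0.2562 μm/a
  sum: 0.04412 + 0.2562 → r_corr = 0.3003 μm/a

r_corr = 0.300 μm/a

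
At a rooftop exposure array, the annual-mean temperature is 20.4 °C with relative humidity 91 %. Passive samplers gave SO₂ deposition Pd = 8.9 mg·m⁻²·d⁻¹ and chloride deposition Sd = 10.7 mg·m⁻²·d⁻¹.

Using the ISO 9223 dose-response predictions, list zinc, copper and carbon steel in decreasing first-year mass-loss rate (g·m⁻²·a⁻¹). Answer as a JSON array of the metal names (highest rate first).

zinc: T>10 °C ⇒ hinge -0.071·(20.4−10) = -0.7384
  SO₂ term: 0.0129·8.9^0.44·exp(0.046·91-0.7384) = 1.061
  Cl⁻ term: 0.0175·10.7^0.57·exp(0.008·91+0.085·20.4) = 0.7925
  sum: 1.061 + 0.7925 → r_corr = 1.853 μm/a
  mass loss = 1.853 μm/a × 7.14 g/cm³ = 13.23 g·m⁻²·a⁻¹
copper: T>10 °C ⇒ hinge -0.080·(20.4−10) = -0.8320
  Pd branch = 0.0053·Pd^0.26·e^(0.059·RH+f) = 0.874 μm/a
  Cl⁻ term: 0.01025·10.7^0.27·exp(0.036·91+0.049·20.4) = 1.398
  sum: 0.874 + 1.398 → r_corr = 2.272 μm/a
  mass loss = 2.272 μm/a × 8.96 g/cm³ = 20.36 g·m⁻²·a⁻¹
carbon steel: temperature factor f = -0.054·(10.4) = -0.5616
  SO₂ term: 1.77·8.9^0.52·exp(0.02·91-0.5616) = 19.42
  Cl⁻ term: 0.102·10.7^0.62·exp(0.033·91+0.04·20.4) = 20.2
  sum: 19.42 + 20.2 → r_corr = 39.62 μm/a
  mass loss = 39.62 μm/a × 7.85 g/cm³ = 311 g·m⁻²·a⁻¹
Ordering by g·m⁻²·a⁻¹: carbon steel (311) > copper (20.4) > zinc (13.2)

["carbon steel", "copper", "zinc"]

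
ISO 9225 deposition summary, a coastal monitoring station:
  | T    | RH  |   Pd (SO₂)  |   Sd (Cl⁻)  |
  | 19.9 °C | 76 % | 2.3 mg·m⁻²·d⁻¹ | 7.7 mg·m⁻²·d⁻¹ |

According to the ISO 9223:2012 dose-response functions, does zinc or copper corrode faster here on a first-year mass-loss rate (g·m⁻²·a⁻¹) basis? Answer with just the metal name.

zinc: temperature factor f = -0.071·(9.9) = -0.7029
  Pd branch = 0.0129·Pd^0.44·e^(0.046·RH+f) = 0.3039 μm/a
  Sd branch = 0.0175·Sd^0.57·e^(0.008·RH+0.085·T) = 0.5585 μm/a
  sum: 0.3039 + 0.5585 → r_corr = 0.8624 μm/a
  mass loss = 0.8624 μm/a × 7.14 g/cm³ = 6.158 g·m⁻²·a⁻¹
copper: f(T) = -0.080·(T−10) [T>10 °C] = -0.7920
  SO₂ term: 0.0053·2.3^0.26·exp(0.059·76-0.7920) = 0.2641
  Cl⁻ term: 0.01025·7.7^0.27·exp(0.036·76+0.049·19.9) = 0.7274
  r_corr = 0.2641 + 0.7274 = 0.9915 μm/a
  mass loss = 0.9915 μm/a × 8.96 g/cm³ = 8.884 g·m⁻²·a⁻¹
Ordering by g·m⁻²·a⁻¹: copper (8.88) > zinc (6.16)

copper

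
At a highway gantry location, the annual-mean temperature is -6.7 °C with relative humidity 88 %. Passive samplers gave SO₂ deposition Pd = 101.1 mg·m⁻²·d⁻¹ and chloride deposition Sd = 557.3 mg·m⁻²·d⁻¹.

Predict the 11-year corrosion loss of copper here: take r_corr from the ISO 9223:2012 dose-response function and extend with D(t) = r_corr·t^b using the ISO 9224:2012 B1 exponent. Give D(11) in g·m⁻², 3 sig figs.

copper: T≤10 °C ⇒ hinge +0.126·(-6.7−10) = -2.1042
  SO₂ term: 0.0053·101.1^0.26·exp(0.059·88-2.1042) = 0.3859
  Sd branch = 0.01025·Sd^0.27·e^(0.036·RH+0.049·T) = 0.967 μm/a
  r_corr = 0.3859 + 0.967 = 1.353 μm/a
Long-term exponent b (ISO 9224 Table 2, B1) = 0.667
  D(11) = 1.353 × 11^0.667 = 1.353 × 4.95 = 6.697 μm
  Mass loss = 6.697 μm × 8.96 g/cm³ = 60.01 g·m⁻²

D(11) = 60.0 g·m⁻²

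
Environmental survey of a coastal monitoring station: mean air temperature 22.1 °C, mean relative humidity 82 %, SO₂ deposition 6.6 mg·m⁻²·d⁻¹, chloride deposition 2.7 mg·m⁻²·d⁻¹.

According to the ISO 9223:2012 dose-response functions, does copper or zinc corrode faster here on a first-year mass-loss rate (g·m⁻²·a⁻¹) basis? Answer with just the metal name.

copper

copper: T>10 °C ⇒ hinge -0.080·(22.1−10) = -0.9680
  SO₂ term: 0.0053·6.6^0.26·exp(0.059·82-0.9680) = 0.415
  Cl⁻ term: 0.01025·2.7^0.27·exp(0.036·82+0.049·22.1) = 0.7578
  sum: 0.415 + 0.7578 → r_corr = 1.173 μm/a
  mass loss = 1.173 μm/a × 8.96 g/cm³ = 10.51 g·m⁻²·a⁻¹
zinc: f(T) = -0.071·(T−10) [T>10 °C] = -0.8591
  SO₂ term: 0.0129·6.6^0.44·exp(0.046·82-0.8591) = 0.5448
  Sd branch = 0.0175·Sd^0.57·e^(0.008·RH+0.085·T) = 0.3887 μm/a
  sum: 0.5448 + 0.3887 → r_corr = 0.9335 μm/a
  mass loss = 0.9335 μm/a × 7.14 g/cm³ = 6.665 g·m⁻²·a⁻¹
Ordering by g·m⁻²·a⁻¹: copper (10.5) > zinc (6.67)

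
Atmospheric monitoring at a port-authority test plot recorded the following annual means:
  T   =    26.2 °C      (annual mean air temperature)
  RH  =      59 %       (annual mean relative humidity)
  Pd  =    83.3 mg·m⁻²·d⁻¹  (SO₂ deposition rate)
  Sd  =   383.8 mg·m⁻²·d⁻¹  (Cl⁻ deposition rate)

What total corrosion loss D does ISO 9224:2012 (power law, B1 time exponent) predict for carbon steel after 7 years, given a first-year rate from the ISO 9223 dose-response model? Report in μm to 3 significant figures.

carbon steel: f(T) = -0.054·(T−10) [T>10 °C] = -0.8748
  Pd branch = 1.77·Pd^0.52·e^(0.02·RH+f) = 23.95 μm/a
  Sd branch = 0.102·Sd^0.62·e^(0.033·RH+0.04·T) = 81.56 μm/a
  sum: 23.95 + 81.56 → r_corr = 105.5 μm/a
ISO 9224: D(t) = r_corr · t^b with b = 0.523 (carbon steel, B1)
  D(7) = 105.5 × 7^0.523 = 105.5 × 2.767 = 291.9 μm

D(7) = 292 μm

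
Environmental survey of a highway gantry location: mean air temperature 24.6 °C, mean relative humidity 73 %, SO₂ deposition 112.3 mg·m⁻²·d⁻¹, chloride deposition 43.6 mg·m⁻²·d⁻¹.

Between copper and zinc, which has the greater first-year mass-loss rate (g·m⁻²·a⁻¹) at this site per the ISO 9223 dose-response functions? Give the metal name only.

zinc

copper: temperature factor f = -0.080·(14.6) = -1.1680
  Pd branch = 0.0053·Pd^0.26·e^(0.059·RH+f) = 0.4175 μm/a
  Sd branch = 0.01025·Sd^0.27·e^(0.036·RH+0.049·T) = 1.313 μm/a
  sum: 0.4175 + 1.313 → r_corr = 1.73 μm/a
  mass loss = 1.73 μm/a × 8.96 g/cm³ = 15.5 g·m⁻²·a⁻¹
zinc: temperature factor f = -0.071·(14.6) = -1.0366
  SO₂ term: 0.0129·112.3^0.44·exp(0.046·73-1.0366) = 1.049
  Cl⁻ term: 0.0175·43.6^0.57·exp(0.008·73+0.085·24.6) = 2.184
  r_corr = 1.049 + 2.184 = 3.234 μm/a
  mass loss = 3.234 μm/a × 7.14 g/cm³ = 23.09 g·m⁻²·a⁻¹
Ordering by g·m⁻²·a⁻¹: zinc (23.1) > copper (15.5)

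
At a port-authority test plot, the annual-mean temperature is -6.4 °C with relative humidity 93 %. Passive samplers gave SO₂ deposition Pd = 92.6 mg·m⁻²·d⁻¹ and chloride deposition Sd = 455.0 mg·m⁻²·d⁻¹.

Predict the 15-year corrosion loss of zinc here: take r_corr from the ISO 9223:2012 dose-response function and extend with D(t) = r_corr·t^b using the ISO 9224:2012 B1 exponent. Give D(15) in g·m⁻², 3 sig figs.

D(15) = 281 g·m⁻²

zinc: T≤10 °C ⇒ hinge +0.038·(-6.4−10) = -0.6232
  SO₂ term: 0.0129·92.6^0.44·exp(0.046·93-0.6232) = 3.657
  Cl⁻ term: 0.0175·455.0^0.57·exp(0.008·93+0.085·-6.4) = 0.6998
  sum: 3.657 + 0.6998 → r_corr = 4.357 μm/a
Power-law: D(15) = r_corr · 15^0.813
  D(15) = 4.357 × 15^0.813 = 4.357 × 9.04 = 39.39 μm
  Mass loss = 39.39 μm × 7.14 g/cm³ = 281.2 g·m⁻²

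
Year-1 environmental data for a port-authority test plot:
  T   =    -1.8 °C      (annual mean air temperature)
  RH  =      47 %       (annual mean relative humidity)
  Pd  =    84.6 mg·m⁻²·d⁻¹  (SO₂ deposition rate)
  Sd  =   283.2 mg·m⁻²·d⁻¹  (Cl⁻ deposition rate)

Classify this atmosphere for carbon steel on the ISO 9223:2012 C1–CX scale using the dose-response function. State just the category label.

carbon steel: f(T) = +0.150·(T−10) [T≤10 °C] = -1.7700
  SO₂ term: 1.77·84.6^0.52·exp(0.02·47-1.7700) = 7.758
  Sd branch = 0.102·Sd^0.62·e^(0.033·RH+0.04·T) = 14.83 μm/a
  sum: 7.758 + 14.83 → r_corr = 22.59 μm/a
22.6 μm/a falls in (1.3, 25] for carbon steel → category C2

C2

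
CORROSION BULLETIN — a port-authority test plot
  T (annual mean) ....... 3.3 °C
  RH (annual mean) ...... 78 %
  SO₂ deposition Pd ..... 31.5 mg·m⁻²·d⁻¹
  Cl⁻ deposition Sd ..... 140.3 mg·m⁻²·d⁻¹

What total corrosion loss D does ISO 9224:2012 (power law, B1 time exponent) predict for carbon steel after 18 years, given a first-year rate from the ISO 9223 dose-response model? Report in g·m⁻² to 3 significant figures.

D(18) = 1.83e+03 g·m⁻²

carbon steel: temperature factor f = +0.150·(-6.7) = -1.0050
  SO₂ term: 1.77·31.5^0.52·exp(0.02·78-1.0050) = 18.54
  Sd branch = 0.102·Sd^0.62·e^(0.033·RH+0.04·T) = 32.73 μm/a
  r_corr = 18.54 + 32.73 = 51.27 μm/a
ISO 9224: D(t) = r_corr · t^b with b = 0.523 (carbon steel, B1)
  D(18) = 51.27 × 18^0.523 = 51.27 × 4.534 = 232.5 μm
  Mass loss = 232.5 μm × 7.85 g/cm³ = 1825 g·m⁻²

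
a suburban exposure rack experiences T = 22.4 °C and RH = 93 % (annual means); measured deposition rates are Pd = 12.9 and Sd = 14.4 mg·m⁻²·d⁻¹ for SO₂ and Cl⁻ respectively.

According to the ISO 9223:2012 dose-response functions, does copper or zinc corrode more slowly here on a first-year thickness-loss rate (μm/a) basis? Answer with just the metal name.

copper: f(T) = -0.080·(T−10) [T>10 °C] = -0.9920
  sulphur-dioxide contribution → 0.923 μm/a
  chloride contribution → 1.795 μm/a
  ⇒ r_corr(copper) = 2.718 μm/a
zinc: T>10 °C ⇒ hinge -0.071·(22.4−10) = -0.8804
  sulphur-dioxide contribution → 1.188 μm/a
  chloride contribution → 1.131 μm/a
  total first-year rate 2.319 μm/a
Ordering by μm/a: copper (2.72) > zinc (2.32)

zinc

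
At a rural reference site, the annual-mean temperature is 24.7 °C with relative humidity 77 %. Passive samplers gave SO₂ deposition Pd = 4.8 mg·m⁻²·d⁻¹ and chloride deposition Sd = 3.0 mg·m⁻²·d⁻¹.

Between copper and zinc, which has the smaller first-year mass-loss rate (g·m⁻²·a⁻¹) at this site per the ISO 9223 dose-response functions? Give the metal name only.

copper: temperature factor f = -0.080·(14.7) = -1.1760
  SO₂ term: 0.0053·4.8^0.26·exp(0.059·77-1.1760) = 0.231
  Sd branch = 0.01025·Sd^0.27·e^(0.036·RH+0.049·T) = 0.7397 μm/a
  sum: 0.231 + 0.7397 → r_corr = 0.9707 μm/a
  mass loss = 0.9707 μm/a × 8.96 g/cm³ = 8.697 g·m⁻²·a⁻¹
zinc: T>10 °C ⇒ hinge -0.071·(24.7−10) = -1.0437
  Pd branch = 0.0129·Pd^0.44·e^(0.046·RH+f) = 0.3128 μm/a
  Sd branch = 0.0175·Sd^0.57·e^(0.008·RH+0.085·T) = 0.4947 μm/a
  sum: 0.3128 + 0.4947 → r_corr = 0.8075 μm/a
  mass loss = 0.8075 μm/a × 7.14 g/cm³ = 5.766 g·m⁻²·a⁻¹
Ordering by g·m⁻²·a⁻¹: copper (8.7) > zinc (5.77)

zinc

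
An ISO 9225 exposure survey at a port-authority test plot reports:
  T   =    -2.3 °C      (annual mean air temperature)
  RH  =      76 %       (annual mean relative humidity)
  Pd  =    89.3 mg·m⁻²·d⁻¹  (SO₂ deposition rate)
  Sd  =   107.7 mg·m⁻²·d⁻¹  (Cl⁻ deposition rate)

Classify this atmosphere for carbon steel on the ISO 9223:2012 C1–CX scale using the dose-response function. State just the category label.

carbon steel: T≤10 °C ⇒ hinge +0.150·(-2.3−10) = -1.8450
  Pd branch = 1.77·Pd^0.52·e^(0.02·RH+f) = 13.22 μm/a
  Cl⁻ term: 0.102·107.7^0.62·exp(0.033·76+0.04·-2.3) = 20.79
  sum: 13.22 + 20.79 → r_corr = 34.01 μm/a
Category bounds: 25…50 μm/a bracket r_corr ⇒ C3

C3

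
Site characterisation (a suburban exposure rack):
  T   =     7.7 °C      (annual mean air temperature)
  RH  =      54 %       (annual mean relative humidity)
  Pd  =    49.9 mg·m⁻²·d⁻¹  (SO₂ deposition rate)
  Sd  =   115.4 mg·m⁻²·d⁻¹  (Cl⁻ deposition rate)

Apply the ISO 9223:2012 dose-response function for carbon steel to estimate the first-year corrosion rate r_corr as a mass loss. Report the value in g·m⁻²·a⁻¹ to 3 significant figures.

r_corr = 344 g·m⁻²·a⁻¹

carbon steel: f(T) = +0.150·(T−10) [T≤10 °C] = -0.3450
  sulphur-dioxide contribution → 28.2 μm/a
  chloride contribution → 15.66 μm/a
  ⇒ r_corr(carbon steel) = 43.86 μm/a
Convert to mass loss: 43.86 μm/a × 7.85 g/cm³ = 344.3 g·m⁻²·a⁻¹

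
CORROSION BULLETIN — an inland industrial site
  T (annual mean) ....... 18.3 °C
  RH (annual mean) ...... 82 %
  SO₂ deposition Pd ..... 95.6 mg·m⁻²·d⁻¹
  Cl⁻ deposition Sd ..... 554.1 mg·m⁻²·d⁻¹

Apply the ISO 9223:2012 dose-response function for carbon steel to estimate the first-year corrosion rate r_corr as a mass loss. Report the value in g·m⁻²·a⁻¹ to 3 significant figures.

carbon steel: f(T) = -0.054·(T−10) [T>10 °C] = -0.4482
  sulphur-dioxide contribution → 62.43 μm/a
  chloride contribution → 159.5 μm/a
  total first-year rate 221.9 μm/a
Convert to mass loss: 221.9 μm/a × 7.85 g/cm³ = 1742 g·m⁻²·a⁻¹

r_corr = 1.74e+03 g·m⁻²·a⁻¹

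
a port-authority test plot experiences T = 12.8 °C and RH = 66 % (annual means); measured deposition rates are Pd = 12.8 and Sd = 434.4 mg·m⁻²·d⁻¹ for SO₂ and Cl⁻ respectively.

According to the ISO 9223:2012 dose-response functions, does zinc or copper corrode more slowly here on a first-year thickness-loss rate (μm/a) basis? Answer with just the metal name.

zinc: T>10 °C ⇒ hinge -0.071·(12.8−10) = -0.1988
  SO₂ term: 0.0129·12.8^0.44·exp(0.046·66-0.1988) = 0.676
  Sd branch = 0.0175·Sd^0.57·e^(0.008·RH+0.085·T) = 2.808 μm/a
  r_corr = 0.676 + 2.808 = 3.484 μm/a
copper: T>10 °C ⇒ hinge -0.080·(12.8−10) = -0.2240
  SO₂ term: 0.0053·12.8^0.26·exp(0.059·66-0.2240) = 0.4037
  Cl⁻ term: 0.01025·434.4^0.27·exp(0.036·66+0.049·12.8) = 1.065
  r_corr = 0.4037 + 1.065 = 1.468 μm/a
Ordering by μm/a: zinc (3.48) > copper (1.47)

copper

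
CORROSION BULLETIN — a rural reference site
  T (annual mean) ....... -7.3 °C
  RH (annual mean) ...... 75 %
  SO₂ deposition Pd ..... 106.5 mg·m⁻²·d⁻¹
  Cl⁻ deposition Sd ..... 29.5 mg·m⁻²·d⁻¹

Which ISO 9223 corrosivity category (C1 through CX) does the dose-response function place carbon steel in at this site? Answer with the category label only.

carbon steel: temperature factor f = +0.150·(-17.3) = -2.5950
  Pd branch = 1.77·Pd^0.52·e^(0.02·RH+f) = 6.709 μm/a
  Cl⁻ term: 0.102·29.5^0.62·exp(0.033·75+0.04·-7.3) = 7.378
  sum: 6.709 + 7.378 → r_corr = 14.09 μm/a
ISO 9223 Table 2 (carbon steel): 1.3 < 14.1 ≤ 25 μm/a ⇒ C2

C2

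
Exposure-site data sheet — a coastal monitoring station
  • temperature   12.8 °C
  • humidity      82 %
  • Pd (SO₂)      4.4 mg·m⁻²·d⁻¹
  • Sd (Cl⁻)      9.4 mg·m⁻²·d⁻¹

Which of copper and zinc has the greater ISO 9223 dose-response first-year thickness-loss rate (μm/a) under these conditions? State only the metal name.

copper

copper: f(T) = -0.080·(T−10) [T>10 °C] = -0.2240
  Pd branch = 0.0053·Pd^0.26·e^(0.059·RH+f) = 0.786 μm/a
  Cl⁻ term: 0.01025·9.4^0.27·exp(0.036·82+0.049·12.8) = 0.6728
  r_corr = 0.786 + 0.6728 = 1.459 μm/a
zinc: f(T) = -0.071·(T−10) [T>10 °C] = -0.1988
  SO₂ term: 0.0129·4.4^0.44·exp(0.046·82-0.1988) = 0.8821
  Cl⁻ term: 0.0175·9.4^0.57·exp(0.008·82+0.085·12.8) = 0.359
  sum: 0.8821 + 0.359 → r_corr = 1.241 μm/a
Ordering by μm/a: copper (1.46) > zinc (1.24)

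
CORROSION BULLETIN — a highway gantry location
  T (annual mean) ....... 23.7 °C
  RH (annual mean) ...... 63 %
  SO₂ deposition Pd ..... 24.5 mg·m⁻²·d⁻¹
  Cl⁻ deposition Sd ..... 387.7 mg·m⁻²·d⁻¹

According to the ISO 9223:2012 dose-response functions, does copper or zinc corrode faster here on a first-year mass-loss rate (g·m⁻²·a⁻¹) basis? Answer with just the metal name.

copper: temperature factor f = -0.080·(13.7) = -1.0960
  sulphur-dioxide contribution → 0.1674 μm/a
  chloride contribution → 1.581 μm/a
  total first-year rate 1.748 μm/a
  mass loss = 1.748 μm/a × 8.96 g/cm³ = 15.67 g·m⁻²·a⁻¹
zinc: T>10 °C ⇒ hinge -0.071·(23.7−10) = -0.9727
  sulphur-dioxide contribution → 0.3614 μm/a
  chloride contribution → 6.49 μm/a
  ⇒ r_corr(zinc) = 6.851 μm/a
  mass loss = 6.851 μm/a × 7.14 g/cm³ = 48.92 g·m⁻²·a⁻¹
Ordering by g·m⁻²·a⁻¹: zinc (48.9) > copper (15.7)

zinc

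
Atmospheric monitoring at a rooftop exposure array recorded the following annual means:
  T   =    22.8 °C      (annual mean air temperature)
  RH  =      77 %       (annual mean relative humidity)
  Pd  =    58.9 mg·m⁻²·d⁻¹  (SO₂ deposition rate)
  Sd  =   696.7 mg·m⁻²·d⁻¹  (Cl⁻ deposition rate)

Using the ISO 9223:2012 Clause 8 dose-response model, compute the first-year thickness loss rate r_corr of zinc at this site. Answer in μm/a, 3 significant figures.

zinc: temperature factor f = -0.071·(12.8) = -0.9088
  sulphur-dioxide contribution → 1.079 μm/a
  chloride contribution → 9.392 μm/a
  ⇒ r_corr(zinc) = 10.47 μm/a

r_corr = 10.5 μm/a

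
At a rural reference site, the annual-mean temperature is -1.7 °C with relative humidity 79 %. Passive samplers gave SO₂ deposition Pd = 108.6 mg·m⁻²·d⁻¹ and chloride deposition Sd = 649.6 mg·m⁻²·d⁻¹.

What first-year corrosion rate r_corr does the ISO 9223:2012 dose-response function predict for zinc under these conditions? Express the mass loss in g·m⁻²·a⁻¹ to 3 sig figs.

r_corr = 25.7 g·m⁻²·a⁻¹

zinc: f(T) = +0.038·(T−10) [T≤10 °C] = -0.4446
  SO₂ term: 0.0129·108.6^0.44·exp(0.046·79-0.4446) = 2.463
  Sd branch = 0.0175·Sd^0.57·e^(0.008·RH+0.085·T) = 1.143 μm/a
  r_corr = 2.463 + 1.143 = 3.606 μm/a
Convert to mass loss: 3.606 μm/a × 7.14 g/cm³ = 25.75 g·m⁻²·a⁻¹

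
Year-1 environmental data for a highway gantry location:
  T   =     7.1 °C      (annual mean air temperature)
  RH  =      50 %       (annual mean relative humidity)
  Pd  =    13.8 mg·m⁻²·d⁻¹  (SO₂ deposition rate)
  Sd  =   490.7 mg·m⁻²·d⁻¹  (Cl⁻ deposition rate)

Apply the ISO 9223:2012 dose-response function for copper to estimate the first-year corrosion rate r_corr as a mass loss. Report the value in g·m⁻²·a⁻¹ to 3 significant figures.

r_corr = 5.44 g·m⁻²·a⁻¹

copper: T≤10 °C ⇒ hinge +0.126·(7.1−10) = -0.3654
  SO₂ term: 0.0053·13.8^0.26·exp(0.059·50-0.3654) = 0.139
  Cl⁻ term: 0.01025·490.7^0.27·exp(0.036·50+0.049·7.1) = 0.4678
  r_corr = 0.139 + 0.4678 = 0.6068 μm/a
Convert to mass loss: 0.6068 μm/a × 8.96 g/cm³ = 5.437 g·m⁻²·a⁻¹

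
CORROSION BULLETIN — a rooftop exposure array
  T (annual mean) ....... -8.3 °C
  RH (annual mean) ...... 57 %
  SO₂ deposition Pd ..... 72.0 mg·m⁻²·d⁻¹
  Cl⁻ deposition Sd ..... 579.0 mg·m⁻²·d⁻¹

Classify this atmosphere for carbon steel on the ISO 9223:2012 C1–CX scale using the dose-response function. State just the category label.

C3

carbon steel: temperature factor f = +0.150·(-18.3) = -2.7450
  sulphur-dioxide contribution → 3.287 μm/a
  chloride contribution → 24.78 μm/a
  total first-year rate 28.07 μm/a
Category bounds: 25…50 μm/a bracket r_corr ⇒ C3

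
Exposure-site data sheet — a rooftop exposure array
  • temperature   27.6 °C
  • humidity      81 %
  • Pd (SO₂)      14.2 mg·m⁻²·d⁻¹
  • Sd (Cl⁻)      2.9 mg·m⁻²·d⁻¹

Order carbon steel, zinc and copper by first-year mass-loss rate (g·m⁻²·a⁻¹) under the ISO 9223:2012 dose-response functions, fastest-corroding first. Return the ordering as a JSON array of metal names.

carbon steel: T>10 °C ⇒ hinge -0.054·(27.6−10) = -0.9504
  Pd branch = 1.77·Pd^0.52·e^(0.02·RH+f) = 13.74 μm/a
  Cl⁻ term: 0.102·2.9^0.62·exp(0.033·81+0.04·27.6) = 8.622
  sum: 13.74 + 8.622 → r_corr = 22.36 μm/a
  mass loss = 22.36 μm/a × 7.85 g/cm³ = 175.5 g·m⁻²·a⁻¹
zinc: f(T) = -0.071·(T−10) [T>10 °C] = -1.2496
  SO₂ term: 0.0129·14.2^0.44·exp(0.046·81-1.2496) = 0.4933
  Sd branch = 0.0175·Sd^0.57·e^(0.008·RH+0.085·T) = 0.641 μm/a
  r_corr = 0.4933 + 0.641 = 1.134 μm/a
  mass loss = 1.134 μm/a × 7.14 g/cm³ = 8.099 g·m⁻²·a⁻¹
copper: temperature factor f = -0.080·(17.6) = -1.4080
  Pd branch = 0.0053·Pd^0.26·e^(0.059·RH+f) = 0.3075 μm/a
  Cl⁻ term: 0.01025·2.9^0.27·exp(0.036·81+0.049·27.6) = 0.9757
  r_corr = 0.3075 + 0.9757 = 1.283 μm/a
  mass loss = 1.283 μm/a × 8.96 g/cm³ = 11.5 g·m⁻²·a⁻¹
Ordering by g·m⁻²·a⁻¹: carbon steel (176) > copper (11.5) > zinc (8.1)

["carbon steel", "copper", "zinc"]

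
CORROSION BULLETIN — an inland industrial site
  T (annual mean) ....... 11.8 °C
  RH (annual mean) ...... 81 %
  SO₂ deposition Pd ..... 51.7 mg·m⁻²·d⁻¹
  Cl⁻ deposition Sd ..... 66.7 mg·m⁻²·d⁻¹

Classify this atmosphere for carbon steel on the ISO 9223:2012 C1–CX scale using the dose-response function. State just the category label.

C5

carbon steel: f(T) = -0.054·(T−10) [T>10 °C] = -0.0972
  SO₂ term: 1.77·51.7^0.52·exp(0.02·81-0.0972) = 63.14
  Sd branch = 0.102·Sd^0.62·e^(0.033·RH+0.04·T) = 32.02 μm/a
  sum: 63.14 + 32.02 → r_corr = 95.16 μm/a
Category bounds: 80…200 μm/a bracket r_corr ⇒ C5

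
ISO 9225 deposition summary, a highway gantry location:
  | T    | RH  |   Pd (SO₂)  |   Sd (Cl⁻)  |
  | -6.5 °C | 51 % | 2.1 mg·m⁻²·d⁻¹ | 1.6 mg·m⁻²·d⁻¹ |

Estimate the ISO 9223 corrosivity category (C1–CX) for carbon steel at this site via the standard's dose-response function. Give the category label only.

C1

carbon steel: f(T) = +0.150·(T−10) [T≤10 °C] = -2.4750
  sulphur-dioxide contribution → 0.6076 μm/a
  chloride contribution → 0.5664 μm/a
  ⇒ r_corr(carbon steel) = 1.174 μm/a
ISO 9223 Table 2 (carbon steel): 0 < 1.17 ≤ 1.3 μm/a ⇒ C1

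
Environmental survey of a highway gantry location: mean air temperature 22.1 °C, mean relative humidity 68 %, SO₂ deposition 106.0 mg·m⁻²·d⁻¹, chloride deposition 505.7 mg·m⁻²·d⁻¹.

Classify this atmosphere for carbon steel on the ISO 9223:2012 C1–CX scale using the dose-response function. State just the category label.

carbon steel: temperature factor f = -0.054·(12.1) = -0.6534
  SO₂ term: 1.77·106.0^0.52·exp(0.02·68-0.6534) = 40.55
  Sd branch = 0.102·Sd^0.62·e^(0.033·RH+0.04·T) = 110.5 μm/a
  sum: 40.55 + 110.5 → r_corr = 151.1 μm/a
151 μm/a falls in (80, 200] for carbon steel → category C5

C5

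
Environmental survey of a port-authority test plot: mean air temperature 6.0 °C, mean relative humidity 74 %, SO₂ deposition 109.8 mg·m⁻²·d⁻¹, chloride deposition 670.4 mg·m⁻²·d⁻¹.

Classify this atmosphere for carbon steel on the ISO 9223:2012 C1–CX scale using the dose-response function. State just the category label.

C5

carbon steel: T≤10 °C ⇒ hinge +0.150·(6.0−10) = -0.6000
  SO₂ term: 1.77·109.8^0.52·exp(0.02·74-0.6000) = 49.12
  Cl⁻ term: 0.102·670.4^0.62·exp(0.033·74+0.04·6.0) = 84.28
  r_corr = 49.12 + 84.28 = 133.4 μm/a
ISO 9223 Table 2 (carbon steel): 80 < 133 ≤ 200 μm/a ⇒ C5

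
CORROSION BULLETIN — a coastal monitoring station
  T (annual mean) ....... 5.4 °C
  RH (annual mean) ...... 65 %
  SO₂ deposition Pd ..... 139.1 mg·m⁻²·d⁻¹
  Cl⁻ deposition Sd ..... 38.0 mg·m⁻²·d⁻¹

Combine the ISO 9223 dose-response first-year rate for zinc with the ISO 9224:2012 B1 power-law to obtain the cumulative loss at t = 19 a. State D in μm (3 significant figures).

zinc: temperature factor f = +0.038·(-4.6) = -0.1748
  Pd branch = 0.0129·Pd^0.44·e^(0.046·RH+f) = 1.889 μm/a
  Cl⁻ term: 0.0175·38.0^0.57·exp(0.008·65+0.085·5.4) = 0.3704
  r_corr = 1.889 + 0.3704 = 2.26 μm/a
ISO 9224: D(t) = r_corr · t^b with b = 0.813 (zinc, B1)
  D(19) = 2.26 × 19^0.813 = 2.26 × 10.96 = 24.75 μm

D(19) = 24.8 μm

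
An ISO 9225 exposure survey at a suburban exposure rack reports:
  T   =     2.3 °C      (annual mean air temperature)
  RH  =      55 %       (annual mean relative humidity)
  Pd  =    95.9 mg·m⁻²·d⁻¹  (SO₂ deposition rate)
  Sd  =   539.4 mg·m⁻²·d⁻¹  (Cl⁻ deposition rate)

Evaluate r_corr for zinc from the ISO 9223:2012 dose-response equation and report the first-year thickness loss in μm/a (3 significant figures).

r_corr = 2.09 μm/a

zinc: temperature factor f = +0.038·(-7.7) = -0.2926
  SO₂ term: 0.0129·95.9^0.44·exp(0.046·55-0.2926) = 0.9001
  Sd branch = 0.0175·Sd^0.57·e^(0.008·RH+0.085·T) = 1.192 μm/a
  sum: 0.9001 + 1.192 → r_corr = 2.092 μm/a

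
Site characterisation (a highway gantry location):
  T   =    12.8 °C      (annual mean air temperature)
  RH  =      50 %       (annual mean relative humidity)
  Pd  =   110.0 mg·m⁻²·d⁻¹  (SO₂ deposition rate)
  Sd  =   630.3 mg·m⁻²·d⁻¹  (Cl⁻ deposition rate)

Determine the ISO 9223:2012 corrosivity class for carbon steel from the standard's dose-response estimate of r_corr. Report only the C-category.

carbon steel: T>10 °C ⇒ hinge -0.054·(12.8−10) = -0.1512
  SO₂ term: 1.77·110.0^0.52·exp(0.02·50-0.1512) = 47.66
  Cl⁻ term: 0.102·630.3^0.62·exp(0.033·50+0.04·12.8) = 48.22
  sum: 47.66 + 48.22 → r_corr = 95.88 μm/a
ISO 9223 Table 2 (carbon steel): 80 < 95.9 ≤ 200 μm/a ⇒ C5

C5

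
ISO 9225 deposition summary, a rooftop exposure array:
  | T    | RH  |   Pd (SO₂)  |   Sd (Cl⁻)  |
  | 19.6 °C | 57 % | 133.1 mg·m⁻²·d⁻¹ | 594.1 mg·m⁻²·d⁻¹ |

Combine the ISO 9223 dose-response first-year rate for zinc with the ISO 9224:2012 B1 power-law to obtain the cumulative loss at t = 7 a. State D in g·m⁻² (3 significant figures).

zinc: f(T) = -0.071·(T−10) [T>10 °C] = -0.6816
  sulphur-dioxide contribution → 0.7726 μm/a
  chloride contribution → 5.568 μm/a
  total first-year rate 6.341 μm/a
Power-law: D(7) = r_corr · 7^0.813
  D(7) = 6.341 × 7^0.813 = 6.341 × 4.865 = 30.85 μm
  Mass loss = 30.85 μm × 7.14 g/cm³ = 220.2 g·m⁻²

D(7) = 220 g·m⁻²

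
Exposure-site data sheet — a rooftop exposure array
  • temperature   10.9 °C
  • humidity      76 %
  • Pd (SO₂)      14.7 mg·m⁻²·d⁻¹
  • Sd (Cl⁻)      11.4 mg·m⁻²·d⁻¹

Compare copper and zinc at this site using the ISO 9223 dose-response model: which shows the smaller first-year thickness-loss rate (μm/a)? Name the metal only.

copper

copper: T>10 °C ⇒ hinge -0.080·(10.9−10) = -0.0720
  SO₂ term: 0.0053·14.7^0.26·exp(0.059·76-0.0720) = 0.8788
  Sd branch = 0.01025·Sd^0.27·e^(0.036·RH+0.049·T) = 0.5203 μm/a
  r_corr = 0.8788 + 0.5203 = 1.399 μm/a
zinc: f(T) = -0.071·(T−10) [T>10 °C] = -0.0639
  SO₂ term: 0.0129·14.7^0.44·exp(0.046·76-0.0639) = 1.302
  Cl⁻ term: 0.0175·11.4^0.57·exp(0.008·76+0.085·10.9) = 0.325
  sum: 1.302 + 0.325 → r_corr = 1.627 μm/a
Ordering by μm/a: zinc (1.63) > copper (1.4)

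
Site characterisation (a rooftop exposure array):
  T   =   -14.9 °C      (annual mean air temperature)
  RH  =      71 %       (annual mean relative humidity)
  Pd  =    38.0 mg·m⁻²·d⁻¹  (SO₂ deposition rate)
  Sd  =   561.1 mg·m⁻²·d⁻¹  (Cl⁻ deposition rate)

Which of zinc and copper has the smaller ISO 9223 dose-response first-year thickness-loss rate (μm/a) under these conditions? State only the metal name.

copper

zinc: f(T) = +0.038·(T−10) [T≤10 °C] = -0.9462
  sulphur-dioxide contribution → 0.6504 μm/a
  chloride contribution → 0.3211 μm/a
  total first-year rate 0.9715 μm/a
copper: temperature factor f = +0.126·(-24.9) = -3.1374
  sulphur-dioxide contribution → 0.03906 μm/a
  chloride contribution → 0.3515 μm/a
  total first-year rate 0.3906 μm/a
Ordering by μm/a: zinc (0.971) > copper (0.391)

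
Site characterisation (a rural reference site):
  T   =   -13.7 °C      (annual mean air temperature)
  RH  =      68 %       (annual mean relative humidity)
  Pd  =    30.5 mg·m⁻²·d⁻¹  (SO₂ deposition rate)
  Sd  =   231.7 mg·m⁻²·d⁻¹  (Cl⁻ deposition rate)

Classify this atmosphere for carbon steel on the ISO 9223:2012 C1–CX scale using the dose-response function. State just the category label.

carbon steel: temperature factor f = +0.150·(-23.7) = -3.5550
  SO₂ term: 1.77·30.5^0.52·exp(0.02·68-3.5550) = 1.166
  Sd branch = 0.102·Sd^0.62·e^(0.033·RH+0.04·T) = 16.27 μm/a
  r_corr = 1.166 + 16.27 = 17.44 μm/a
Category bounds: 1.3…25 μm/a bracket r_corr ⇒ C2

C2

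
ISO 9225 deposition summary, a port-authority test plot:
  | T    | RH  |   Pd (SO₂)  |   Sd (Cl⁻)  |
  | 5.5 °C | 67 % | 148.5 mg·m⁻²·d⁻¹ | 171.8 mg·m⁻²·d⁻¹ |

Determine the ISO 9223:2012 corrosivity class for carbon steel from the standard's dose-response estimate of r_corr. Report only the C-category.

C4

carbon steel: T≤10 °C ⇒ hinge +0.150·(5.5−10) = -0.6750
  SO₂ term: 1.77·148.5^0.52·exp(0.02·67-0.6750) = 46.35
  Cl⁻ term: 0.102·171.8^0.62·exp(0.033·67+0.04·5.5) = 28.19
  r_corr = 46.35 + 28.19 = 74.54 μm/a
74.5 μm/a falls in (50, 80] for carbon steel → category C4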